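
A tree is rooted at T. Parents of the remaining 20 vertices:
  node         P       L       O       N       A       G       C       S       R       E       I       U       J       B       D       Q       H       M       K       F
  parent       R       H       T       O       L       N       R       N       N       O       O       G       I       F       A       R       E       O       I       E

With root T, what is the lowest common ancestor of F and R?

O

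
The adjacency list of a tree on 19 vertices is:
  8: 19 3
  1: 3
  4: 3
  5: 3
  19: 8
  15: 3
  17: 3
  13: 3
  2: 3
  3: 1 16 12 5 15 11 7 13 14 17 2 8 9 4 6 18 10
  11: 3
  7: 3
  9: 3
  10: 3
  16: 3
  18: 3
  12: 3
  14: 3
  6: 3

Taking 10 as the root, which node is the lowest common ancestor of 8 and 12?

3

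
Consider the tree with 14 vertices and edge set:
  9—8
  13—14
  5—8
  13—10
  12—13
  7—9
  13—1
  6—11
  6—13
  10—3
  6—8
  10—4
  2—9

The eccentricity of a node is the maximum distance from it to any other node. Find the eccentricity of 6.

Distances from 6 peak at 3, attained at 7 (2, 4, 3 also at distance 3).
6 – 8 – 9 – 7

3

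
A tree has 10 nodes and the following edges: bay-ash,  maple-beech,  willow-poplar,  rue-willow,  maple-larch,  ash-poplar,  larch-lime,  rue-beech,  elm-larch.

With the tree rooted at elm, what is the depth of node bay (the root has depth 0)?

8

Climbing from bay to the root: bay–ash–poplar–willow–rue–beech–maple–larch–elm. That's 8 steps.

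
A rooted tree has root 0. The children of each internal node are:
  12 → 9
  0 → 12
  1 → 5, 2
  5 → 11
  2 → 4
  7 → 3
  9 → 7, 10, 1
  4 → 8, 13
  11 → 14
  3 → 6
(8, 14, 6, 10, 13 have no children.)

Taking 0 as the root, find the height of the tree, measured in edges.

6

A deepest node is 13, reached by 0–12–9–1–2–4–13.
That path has 6 edges, so the height is 6.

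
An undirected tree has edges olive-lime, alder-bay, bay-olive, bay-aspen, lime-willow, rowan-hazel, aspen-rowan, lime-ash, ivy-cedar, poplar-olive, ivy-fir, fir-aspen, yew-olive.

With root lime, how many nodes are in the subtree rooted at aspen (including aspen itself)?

6

The subtree rooted at aspen contains: aspen, fir, rowan, ivy, hazel, cedar — 6 nodes.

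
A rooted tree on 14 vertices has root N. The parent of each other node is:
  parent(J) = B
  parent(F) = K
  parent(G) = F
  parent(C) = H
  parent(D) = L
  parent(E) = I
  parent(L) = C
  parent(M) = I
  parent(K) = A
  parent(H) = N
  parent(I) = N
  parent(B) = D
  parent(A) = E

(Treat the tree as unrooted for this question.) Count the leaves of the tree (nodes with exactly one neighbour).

Exactly 3 nodes have a single neighbour: G, J, M.

3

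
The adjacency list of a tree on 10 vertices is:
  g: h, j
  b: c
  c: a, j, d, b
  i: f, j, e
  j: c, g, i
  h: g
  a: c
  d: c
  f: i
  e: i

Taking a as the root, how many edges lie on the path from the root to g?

a–c–j–g — 3 edges.

3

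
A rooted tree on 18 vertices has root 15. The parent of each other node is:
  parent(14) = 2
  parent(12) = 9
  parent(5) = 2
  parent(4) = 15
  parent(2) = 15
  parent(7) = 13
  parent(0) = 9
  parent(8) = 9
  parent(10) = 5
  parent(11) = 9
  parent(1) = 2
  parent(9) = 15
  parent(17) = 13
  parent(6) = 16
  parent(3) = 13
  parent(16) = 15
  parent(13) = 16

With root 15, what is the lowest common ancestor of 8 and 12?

8's ancestor chain is 8, 9, 15 and 12's is 12, 9, 15; they first meet at 9.

9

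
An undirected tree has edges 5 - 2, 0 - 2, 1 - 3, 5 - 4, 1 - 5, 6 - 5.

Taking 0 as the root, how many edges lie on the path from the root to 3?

Path from 0 to 3: 0 – 2 – 5 – 1 – 3, which has 4 edges.

4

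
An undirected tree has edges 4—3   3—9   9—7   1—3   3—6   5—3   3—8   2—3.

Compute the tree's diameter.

BFS from 7 reaches 1 last, at distance 3; BFS from 1 confirms no node is farther.
Path: 7-9-3-1.

3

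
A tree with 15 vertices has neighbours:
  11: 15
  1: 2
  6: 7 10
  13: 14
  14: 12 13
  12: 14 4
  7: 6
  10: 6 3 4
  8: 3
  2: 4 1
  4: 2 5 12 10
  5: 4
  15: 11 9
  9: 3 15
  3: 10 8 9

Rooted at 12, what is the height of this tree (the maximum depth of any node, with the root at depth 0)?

The longest root-to-leaf path is 12-4-10-3-9-15-11 (6 edges).

6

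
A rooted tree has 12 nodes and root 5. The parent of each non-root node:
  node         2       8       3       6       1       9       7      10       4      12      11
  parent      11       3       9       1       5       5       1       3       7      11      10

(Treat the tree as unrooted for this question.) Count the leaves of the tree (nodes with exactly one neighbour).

Exactly 5 nodes have a single neighbour: 2, 4, 6, 8, 12.

5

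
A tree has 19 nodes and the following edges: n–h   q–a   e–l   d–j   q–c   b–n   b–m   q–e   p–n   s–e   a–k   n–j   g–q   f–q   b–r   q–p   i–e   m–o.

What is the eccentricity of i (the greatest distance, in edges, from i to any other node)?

7

Distances from i peak at 7, attained at o.
i–e–q–p–n–b–m–o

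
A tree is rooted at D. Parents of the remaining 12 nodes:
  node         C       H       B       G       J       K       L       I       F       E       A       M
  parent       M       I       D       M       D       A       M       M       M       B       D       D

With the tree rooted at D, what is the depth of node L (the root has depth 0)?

D–M–L — 2 edges.

2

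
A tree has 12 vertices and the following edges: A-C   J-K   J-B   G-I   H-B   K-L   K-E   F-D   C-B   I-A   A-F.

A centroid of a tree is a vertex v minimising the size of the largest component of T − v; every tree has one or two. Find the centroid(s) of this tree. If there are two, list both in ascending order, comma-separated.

Removing B splits the tree into components of sizes 6, 4, 1; the largest is 6 ≤ ⌊12/2⌋ = 6.
C is adjacent to B and is also a centroid (the largest component after removing it is likewise 6).

B, C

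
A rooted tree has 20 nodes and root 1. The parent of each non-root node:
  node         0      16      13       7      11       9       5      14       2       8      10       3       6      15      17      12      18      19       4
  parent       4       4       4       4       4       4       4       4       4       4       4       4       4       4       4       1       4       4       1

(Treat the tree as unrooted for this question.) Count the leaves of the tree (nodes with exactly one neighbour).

The leaves are 0, 2, 3, 5, 6, 7, 8, 9, 10, 11, 12, 13, 14, 15, 16, 17, 18, 19.
That is 18 leaves.

18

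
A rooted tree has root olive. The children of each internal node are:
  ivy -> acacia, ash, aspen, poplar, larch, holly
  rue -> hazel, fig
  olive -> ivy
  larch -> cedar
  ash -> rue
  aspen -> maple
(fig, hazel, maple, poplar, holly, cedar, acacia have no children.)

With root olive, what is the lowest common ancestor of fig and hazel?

rue

Ancestors of fig (toward the root): fig, rue, ash, ivy, olive.
Ancestors of hazel: hazel, rue, ash, ivy, olive.
The deepest node appearing in both lists is rue.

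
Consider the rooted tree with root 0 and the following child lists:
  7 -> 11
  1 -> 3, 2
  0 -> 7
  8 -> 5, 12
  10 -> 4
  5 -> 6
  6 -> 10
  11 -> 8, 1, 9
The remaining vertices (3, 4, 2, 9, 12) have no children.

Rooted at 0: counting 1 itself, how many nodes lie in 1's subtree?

The subtree rooted at 1 contains: 1, 2, 3 — 3 nodes.

3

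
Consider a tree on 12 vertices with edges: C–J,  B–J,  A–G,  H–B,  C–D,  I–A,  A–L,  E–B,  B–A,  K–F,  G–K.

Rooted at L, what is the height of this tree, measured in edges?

A deepest node is D, reached by L-A-B-J-C-D.
That path has 5 edges, so the height is 5.

5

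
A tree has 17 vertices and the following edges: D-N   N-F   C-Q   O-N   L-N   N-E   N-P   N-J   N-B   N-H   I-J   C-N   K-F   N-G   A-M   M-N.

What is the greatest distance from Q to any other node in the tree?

4

Distances from Q peak at 4, attained at I (K, A also at distance 4).
Q–C–N–J–I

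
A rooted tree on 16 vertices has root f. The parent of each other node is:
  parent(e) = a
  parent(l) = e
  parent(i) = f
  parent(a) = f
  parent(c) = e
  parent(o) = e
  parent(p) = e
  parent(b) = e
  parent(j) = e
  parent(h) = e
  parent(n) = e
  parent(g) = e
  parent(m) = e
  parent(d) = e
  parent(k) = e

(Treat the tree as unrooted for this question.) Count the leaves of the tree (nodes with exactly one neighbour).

13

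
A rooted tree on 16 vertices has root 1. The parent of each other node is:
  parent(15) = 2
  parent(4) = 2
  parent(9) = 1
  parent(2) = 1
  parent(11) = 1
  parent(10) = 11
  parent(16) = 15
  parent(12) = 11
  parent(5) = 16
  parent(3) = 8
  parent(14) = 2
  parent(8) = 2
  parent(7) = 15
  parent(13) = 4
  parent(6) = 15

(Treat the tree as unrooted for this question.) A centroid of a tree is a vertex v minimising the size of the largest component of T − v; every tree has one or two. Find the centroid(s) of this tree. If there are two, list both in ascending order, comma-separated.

2

If 2 is removed the pieces have sizes 5, 5, 2, 2, 1, all ≤ ⌊16/2⌋ = 8.
Every other node leaves some component of size > 8, so the centroid is unique.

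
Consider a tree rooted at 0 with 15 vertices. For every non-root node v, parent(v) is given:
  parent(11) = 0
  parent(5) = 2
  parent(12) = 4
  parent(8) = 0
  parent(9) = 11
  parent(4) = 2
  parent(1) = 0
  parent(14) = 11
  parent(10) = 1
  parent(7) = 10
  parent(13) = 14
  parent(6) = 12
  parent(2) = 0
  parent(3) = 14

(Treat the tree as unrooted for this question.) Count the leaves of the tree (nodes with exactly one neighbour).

7

Exactly 7 nodes have a single neighbour: 3, 5, 6, 7, 8, 9, 13.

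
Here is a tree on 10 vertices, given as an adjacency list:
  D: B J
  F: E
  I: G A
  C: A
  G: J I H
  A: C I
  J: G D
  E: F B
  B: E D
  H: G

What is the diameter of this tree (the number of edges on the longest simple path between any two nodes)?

8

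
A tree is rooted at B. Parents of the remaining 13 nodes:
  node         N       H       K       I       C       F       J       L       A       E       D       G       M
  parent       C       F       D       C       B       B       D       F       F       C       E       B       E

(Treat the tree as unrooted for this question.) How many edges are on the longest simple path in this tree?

BFS from H reaches K last, at distance 6; BFS from K confirms no node is farther.
Path: H - F - B - C - E - D - K.

6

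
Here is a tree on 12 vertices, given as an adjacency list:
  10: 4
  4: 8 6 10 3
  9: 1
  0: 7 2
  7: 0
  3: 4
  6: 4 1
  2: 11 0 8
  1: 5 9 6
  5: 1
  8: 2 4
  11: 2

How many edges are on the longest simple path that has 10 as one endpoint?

5

Distances from 10 peak at 5, attained at 7.
10-4-8-2-0-7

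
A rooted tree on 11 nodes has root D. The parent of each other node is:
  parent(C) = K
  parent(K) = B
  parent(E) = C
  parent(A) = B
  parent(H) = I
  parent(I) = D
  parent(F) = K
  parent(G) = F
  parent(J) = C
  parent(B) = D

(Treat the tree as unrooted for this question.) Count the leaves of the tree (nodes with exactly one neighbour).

Degree-1 nodes: A, E, G, H, J — 5 of them.

5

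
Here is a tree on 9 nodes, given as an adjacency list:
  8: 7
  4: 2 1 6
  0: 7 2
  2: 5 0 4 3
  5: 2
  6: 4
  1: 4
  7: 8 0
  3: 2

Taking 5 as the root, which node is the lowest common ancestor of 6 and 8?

Ancestors of 6 (toward the root): 6, 4, 2, 5.
Ancestors of 8: 8, 7, 0, 2, 5.
The deepest node appearing in both lists is 2.

2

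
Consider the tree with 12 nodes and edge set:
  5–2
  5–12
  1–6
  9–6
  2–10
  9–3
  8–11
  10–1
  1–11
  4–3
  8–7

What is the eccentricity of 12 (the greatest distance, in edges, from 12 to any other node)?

A farthest node from 12 is 4.
The path 12-5-2-10-1-6-9-3-4 has 8 edges.

8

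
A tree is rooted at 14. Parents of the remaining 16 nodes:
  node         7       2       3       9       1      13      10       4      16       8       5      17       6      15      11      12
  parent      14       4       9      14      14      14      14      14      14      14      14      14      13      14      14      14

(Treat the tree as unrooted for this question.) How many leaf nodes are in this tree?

13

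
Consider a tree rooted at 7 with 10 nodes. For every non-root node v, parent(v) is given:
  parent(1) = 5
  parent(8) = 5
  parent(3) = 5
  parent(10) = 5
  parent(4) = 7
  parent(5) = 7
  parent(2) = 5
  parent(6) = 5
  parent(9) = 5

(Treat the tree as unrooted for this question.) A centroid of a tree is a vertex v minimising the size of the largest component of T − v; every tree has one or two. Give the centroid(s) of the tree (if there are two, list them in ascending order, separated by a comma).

5

If 5 is removed the pieces have sizes 2, 1, 1, 1, 1, 1, 1, 1, all ≤ ⌊10/2⌋ = 5.
Every other node leaves some component of size > 5, so the centroid is unique.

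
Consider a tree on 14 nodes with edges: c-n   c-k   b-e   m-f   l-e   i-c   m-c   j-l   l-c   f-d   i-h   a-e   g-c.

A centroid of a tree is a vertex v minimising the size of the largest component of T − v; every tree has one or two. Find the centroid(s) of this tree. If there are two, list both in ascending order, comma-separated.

c

Removing c splits the tree into components of sizes 5, 3, 2, 1, 1, 1; the largest is 5 ≤ ⌊14/2⌋ = 7.
No neighbour of c does as well, so c is the unique centroid.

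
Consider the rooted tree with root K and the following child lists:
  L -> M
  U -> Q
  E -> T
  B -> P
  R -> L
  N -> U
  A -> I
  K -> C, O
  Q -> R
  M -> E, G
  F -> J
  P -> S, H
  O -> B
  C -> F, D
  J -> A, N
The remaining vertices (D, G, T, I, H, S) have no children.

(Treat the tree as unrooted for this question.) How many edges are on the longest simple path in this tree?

15

A longest path is T – E – M – L – R – Q – U – N – J – F – C – K – O – B – P – H, with 15 edges.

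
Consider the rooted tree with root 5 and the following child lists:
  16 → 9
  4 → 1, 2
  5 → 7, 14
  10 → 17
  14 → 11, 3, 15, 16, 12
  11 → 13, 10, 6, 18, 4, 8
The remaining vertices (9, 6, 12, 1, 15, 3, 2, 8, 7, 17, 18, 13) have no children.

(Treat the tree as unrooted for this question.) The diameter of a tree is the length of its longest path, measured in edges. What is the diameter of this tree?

5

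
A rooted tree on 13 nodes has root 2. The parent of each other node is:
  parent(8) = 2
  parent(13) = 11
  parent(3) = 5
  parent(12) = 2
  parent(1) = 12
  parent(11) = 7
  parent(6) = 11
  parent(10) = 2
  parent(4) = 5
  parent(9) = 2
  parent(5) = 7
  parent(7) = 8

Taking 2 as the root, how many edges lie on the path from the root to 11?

Climbing from 11 to the root: 11–7–8–2. That's 3 steps.

3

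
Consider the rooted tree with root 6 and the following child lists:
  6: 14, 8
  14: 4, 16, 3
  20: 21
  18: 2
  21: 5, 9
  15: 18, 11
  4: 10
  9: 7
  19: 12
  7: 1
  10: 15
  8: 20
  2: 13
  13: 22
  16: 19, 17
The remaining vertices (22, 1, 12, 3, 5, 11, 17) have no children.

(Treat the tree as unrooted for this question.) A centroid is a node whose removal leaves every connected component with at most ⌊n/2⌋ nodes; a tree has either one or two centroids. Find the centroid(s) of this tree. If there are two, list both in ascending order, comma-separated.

Removing 14 splits the tree into components of sizes 8, 8, 4, 1; the largest is 8 ≤ ⌊22/2⌋ = 11.
Every other node leaves some component of size > 11, so the centroid is unique.

14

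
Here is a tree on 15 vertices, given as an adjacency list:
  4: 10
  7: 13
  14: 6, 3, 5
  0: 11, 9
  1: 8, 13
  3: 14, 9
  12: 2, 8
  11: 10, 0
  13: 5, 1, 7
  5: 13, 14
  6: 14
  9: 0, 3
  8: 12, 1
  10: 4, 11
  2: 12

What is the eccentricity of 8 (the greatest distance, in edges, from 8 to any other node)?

The node farthest from 8 is 4, via 8 – 1 – 13 – 5 – 14 – 3 – 9 – 0 – 11 – 10 – 4 — 10 edges.

10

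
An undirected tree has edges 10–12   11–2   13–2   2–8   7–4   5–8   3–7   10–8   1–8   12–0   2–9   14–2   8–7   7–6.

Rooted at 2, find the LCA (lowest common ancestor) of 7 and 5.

8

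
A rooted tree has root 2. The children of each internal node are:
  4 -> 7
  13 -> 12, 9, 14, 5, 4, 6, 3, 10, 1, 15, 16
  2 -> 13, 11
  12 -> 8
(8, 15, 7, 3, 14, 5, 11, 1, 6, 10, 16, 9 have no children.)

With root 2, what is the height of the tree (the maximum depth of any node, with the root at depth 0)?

A deepest node is 8, reached by 2–13–12–8.
That path has 3 edges, so the height is 3.

3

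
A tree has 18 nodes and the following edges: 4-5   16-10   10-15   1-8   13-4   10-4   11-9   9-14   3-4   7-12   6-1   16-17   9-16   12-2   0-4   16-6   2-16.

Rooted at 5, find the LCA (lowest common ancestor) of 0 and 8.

0's ancestor chain is 0, 4, 5 and 8's is 8, 1, 6, 16, 10, 4, 5; they first meet at 4.

4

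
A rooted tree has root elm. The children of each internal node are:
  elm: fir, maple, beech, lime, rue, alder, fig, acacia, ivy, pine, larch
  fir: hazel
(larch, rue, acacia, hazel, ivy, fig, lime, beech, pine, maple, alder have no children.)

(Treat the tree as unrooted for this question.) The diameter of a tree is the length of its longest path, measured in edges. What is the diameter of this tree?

BFS from hazel reaches lime last, at distance 3; BFS from lime confirms no node is farther.
Path: hazel - fir - elm - lime.

3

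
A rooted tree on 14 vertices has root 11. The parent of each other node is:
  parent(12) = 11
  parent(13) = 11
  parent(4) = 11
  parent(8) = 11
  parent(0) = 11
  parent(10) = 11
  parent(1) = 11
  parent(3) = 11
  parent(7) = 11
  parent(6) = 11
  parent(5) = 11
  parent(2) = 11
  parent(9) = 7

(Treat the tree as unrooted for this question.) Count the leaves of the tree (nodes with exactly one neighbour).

The leaves are 0, 1, 2, 3, 4, 5, 6, 8, 9, 10, 12, 13.
That is 12 leaves.

12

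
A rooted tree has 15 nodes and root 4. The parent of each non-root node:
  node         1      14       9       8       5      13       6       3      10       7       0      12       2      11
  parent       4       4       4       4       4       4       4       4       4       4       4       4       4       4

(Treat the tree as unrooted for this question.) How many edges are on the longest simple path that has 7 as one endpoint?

The node farthest from 7 is 14 (5, 11, 1, 9, 8, 0, 13, 10, 3, 12, 6, 2 also at distance 2), via 7 – 4 – 14 — 2 edges.

2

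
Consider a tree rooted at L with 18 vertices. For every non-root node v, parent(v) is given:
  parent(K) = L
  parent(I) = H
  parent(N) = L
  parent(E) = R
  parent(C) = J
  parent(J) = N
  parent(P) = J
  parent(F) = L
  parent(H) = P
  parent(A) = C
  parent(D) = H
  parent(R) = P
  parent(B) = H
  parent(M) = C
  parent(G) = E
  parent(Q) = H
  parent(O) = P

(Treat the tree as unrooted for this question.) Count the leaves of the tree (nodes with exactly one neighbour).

10

Degree-1 nodes: A, B, D, F, G, I, K, M, O, Q — 10 of them.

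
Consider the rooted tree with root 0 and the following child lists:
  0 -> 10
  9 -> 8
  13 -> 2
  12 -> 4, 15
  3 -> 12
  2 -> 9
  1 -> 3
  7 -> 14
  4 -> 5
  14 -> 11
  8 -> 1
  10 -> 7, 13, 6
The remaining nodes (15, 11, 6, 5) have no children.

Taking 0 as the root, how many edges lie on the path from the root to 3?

7

Climbing from 3 to the root: 3 → 1 → 8 → 9 → 2 → 13 → 10 → 0. That's 7 steps.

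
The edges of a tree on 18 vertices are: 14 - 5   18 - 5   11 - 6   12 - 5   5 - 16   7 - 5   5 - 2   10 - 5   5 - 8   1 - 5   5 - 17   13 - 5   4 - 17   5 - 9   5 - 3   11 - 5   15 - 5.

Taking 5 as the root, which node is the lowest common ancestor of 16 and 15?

5

Ancestors of 16 (toward the root): 16, 5.
Ancestors of 15: 15, 5.
The deepest node appearing in both lists is 5.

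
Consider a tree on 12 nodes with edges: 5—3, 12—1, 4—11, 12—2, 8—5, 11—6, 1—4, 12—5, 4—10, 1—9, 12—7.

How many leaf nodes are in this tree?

7

The leaves are 2, 3, 6, 7, 8, 9, 10.
That is 7 leaves.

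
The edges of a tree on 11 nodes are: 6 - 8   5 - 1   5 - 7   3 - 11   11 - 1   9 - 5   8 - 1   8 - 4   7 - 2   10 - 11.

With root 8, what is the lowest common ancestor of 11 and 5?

Path 11→root: 11 1 8; path 5→root: 5 1 8.
First common node: 1.

1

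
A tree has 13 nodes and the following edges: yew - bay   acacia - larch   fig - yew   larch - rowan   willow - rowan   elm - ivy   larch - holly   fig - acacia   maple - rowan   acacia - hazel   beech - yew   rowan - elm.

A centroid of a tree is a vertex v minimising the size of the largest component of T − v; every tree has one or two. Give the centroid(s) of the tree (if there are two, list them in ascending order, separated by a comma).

larch

Delete larch: the remaining components have sizes 6, 5, 1. Max 6 ≤ 6, so larch is a centroid.
No neighbour of larch does as well, so larch is the unique centroid.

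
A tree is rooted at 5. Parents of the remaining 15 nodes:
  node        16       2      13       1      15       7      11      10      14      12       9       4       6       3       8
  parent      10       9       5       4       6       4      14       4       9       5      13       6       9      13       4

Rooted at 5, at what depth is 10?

5

Path from 5 to 10: 5–13–9–6–4–10, which has 5 edges.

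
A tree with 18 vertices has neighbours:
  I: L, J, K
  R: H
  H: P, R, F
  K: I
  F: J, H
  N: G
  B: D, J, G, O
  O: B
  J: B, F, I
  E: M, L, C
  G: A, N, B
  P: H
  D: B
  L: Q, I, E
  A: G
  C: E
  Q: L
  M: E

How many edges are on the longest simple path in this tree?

7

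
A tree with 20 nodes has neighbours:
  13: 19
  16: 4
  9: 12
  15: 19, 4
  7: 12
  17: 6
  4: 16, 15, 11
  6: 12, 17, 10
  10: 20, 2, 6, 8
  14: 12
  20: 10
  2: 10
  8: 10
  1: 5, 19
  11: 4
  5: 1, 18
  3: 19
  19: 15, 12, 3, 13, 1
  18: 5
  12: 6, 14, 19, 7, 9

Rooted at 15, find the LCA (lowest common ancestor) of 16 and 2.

15

Ancestors of 16 (toward the root): 16, 4, 15.
Ancestors of 2: 2, 10, 6, 12, 19, 15.
The deepest node appearing in both lists is 15.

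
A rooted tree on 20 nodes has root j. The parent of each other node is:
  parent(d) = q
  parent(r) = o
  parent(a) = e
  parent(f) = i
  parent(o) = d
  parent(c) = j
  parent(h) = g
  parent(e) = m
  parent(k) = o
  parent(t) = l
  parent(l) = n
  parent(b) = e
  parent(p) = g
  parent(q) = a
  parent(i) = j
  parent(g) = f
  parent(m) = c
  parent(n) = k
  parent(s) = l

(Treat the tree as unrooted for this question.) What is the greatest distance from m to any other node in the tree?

9

Distances from m peak at 9, attained at s (t also at distance 9).
m–e–a–q–d–o–k–n–l–s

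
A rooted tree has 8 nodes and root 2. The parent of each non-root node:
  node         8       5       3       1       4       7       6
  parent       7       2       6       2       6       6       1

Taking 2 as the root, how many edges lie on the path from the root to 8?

2 – 1 – 6 – 7 – 8 — 4 edges.

4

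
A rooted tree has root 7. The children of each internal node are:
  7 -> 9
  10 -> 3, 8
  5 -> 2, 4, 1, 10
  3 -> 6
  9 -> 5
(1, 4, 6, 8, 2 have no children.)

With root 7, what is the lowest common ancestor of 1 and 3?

5

Ancestors of 1 (toward the root): 1, 5, 9, 7.
Ancestors of 3: 3, 10, 5, 9, 7.
The deepest node appearing in both lists is 5.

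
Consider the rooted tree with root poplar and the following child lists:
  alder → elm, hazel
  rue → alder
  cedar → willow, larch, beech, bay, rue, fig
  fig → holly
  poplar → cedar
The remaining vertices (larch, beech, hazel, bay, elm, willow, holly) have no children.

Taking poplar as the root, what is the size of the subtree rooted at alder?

3

The subtree rooted at alder contains: alder, elm, hazel — 3 nodes.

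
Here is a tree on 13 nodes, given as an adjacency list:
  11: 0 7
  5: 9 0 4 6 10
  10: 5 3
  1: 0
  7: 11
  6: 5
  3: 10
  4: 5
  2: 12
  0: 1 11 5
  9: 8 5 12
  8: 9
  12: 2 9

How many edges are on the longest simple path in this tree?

A longest path is 2-12-9-5-0-11-7, with 6 edges.

6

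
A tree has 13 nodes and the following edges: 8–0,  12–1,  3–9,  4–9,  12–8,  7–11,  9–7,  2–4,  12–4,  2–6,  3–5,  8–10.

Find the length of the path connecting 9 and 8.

3

Walking from 9: 9 - 4 - 12 - 8. Length 3.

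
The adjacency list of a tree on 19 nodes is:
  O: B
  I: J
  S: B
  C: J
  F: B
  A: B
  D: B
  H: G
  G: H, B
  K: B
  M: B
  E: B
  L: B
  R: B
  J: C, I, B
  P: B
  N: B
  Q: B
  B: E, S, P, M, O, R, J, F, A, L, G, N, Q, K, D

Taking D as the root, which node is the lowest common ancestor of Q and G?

Ancestors of Q (toward the root): Q, B, D.
Ancestors of G: G, B, D.
The deepest node appearing in both lists is B.

B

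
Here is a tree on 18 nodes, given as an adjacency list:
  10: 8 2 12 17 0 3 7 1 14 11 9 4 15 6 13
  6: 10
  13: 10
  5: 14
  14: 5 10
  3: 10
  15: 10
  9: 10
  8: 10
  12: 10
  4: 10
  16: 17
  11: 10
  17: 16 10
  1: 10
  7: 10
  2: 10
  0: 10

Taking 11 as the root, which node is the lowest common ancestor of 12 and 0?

10

12's ancestor chain is 12, 10, 11 and 0's is 0, 10, 11; they first meet at 10.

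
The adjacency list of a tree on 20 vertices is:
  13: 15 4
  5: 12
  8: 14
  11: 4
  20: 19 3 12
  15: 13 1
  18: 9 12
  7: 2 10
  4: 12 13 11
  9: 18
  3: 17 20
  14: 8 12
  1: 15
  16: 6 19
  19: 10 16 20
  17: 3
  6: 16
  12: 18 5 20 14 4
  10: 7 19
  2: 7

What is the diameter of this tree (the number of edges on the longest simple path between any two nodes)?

A longest path is 2-7-10-19-20-12-4-13-15-1, with 9 edges.

9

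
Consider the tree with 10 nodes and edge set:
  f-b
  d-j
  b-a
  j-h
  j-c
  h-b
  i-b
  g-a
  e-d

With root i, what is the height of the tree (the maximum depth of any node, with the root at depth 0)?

5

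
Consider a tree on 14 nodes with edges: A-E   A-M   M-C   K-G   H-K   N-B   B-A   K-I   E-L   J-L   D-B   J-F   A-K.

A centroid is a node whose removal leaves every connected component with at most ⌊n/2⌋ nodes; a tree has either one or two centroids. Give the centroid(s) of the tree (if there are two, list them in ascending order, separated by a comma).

Removing A splits the tree into components of sizes 4, 4, 3, 2; the largest is 4 ≤ ⌊14/2⌋ = 7.
Every other node leaves some component of size > 7, so the centroid is unique.

A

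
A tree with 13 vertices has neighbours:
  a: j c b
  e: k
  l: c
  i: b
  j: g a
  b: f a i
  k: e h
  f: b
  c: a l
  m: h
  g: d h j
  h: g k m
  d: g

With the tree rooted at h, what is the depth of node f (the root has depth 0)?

Climbing from f to the root: f – b – a – j – g – h. That's 5 steps.

5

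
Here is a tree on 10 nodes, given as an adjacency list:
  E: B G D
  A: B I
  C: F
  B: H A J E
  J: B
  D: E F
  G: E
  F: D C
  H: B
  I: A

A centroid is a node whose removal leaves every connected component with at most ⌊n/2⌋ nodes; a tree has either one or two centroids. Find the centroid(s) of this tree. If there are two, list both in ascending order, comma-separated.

B, E

If B is removed the pieces have sizes 5, 2, 1, 1, all ≤ ⌊10/2⌋ = 5.
E is adjacent to B and is also a centroid (the largest component after removing it is likewise 5).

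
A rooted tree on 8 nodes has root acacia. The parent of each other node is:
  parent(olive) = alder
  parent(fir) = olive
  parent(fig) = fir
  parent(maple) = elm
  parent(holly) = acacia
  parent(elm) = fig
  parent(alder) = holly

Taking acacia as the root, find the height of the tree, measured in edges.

7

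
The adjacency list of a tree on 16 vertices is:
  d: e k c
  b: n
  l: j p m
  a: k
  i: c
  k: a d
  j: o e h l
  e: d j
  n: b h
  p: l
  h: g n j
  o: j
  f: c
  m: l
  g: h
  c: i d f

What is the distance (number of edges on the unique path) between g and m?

g–h–j–l–m: 4 edges.

4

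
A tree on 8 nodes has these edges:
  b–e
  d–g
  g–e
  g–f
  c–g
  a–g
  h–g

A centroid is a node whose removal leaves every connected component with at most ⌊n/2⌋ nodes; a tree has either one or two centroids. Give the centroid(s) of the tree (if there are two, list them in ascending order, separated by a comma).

Delete g: the remaining components have sizes 2, 1, 1, 1, 1, 1. Max 2 ≤ 4, so g is a centroid.
Every other node leaves some component of size > 4, so the centroid is unique.

g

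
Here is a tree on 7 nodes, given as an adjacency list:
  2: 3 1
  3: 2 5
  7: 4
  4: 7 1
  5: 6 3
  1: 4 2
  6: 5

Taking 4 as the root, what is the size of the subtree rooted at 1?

Descendants of 1 (including itself): 1, 2, 3, 5, 6. That's 5.

5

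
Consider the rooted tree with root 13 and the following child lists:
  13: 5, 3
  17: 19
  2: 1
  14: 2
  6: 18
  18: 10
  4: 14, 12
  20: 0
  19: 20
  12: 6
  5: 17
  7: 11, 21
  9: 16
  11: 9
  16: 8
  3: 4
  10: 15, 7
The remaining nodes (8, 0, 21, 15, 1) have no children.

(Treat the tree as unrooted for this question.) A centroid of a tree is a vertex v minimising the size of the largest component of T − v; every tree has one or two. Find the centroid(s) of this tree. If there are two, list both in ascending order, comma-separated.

4, 12

Delete 4: the remaining components have sizes 11, 7, 3. Max 11 ≤ 11, so 4 is a centroid.
Its neighbour 12 also leaves a largest component of size 11, so both are centroids.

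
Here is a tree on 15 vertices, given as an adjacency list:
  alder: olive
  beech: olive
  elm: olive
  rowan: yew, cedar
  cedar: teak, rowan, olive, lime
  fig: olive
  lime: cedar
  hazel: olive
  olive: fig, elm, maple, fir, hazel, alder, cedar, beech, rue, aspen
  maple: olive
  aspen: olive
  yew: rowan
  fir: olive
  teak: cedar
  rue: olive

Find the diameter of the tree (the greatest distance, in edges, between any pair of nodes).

4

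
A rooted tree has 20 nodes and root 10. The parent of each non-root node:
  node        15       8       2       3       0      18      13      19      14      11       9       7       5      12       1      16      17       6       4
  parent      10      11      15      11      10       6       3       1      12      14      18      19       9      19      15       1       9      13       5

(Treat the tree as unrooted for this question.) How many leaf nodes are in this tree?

7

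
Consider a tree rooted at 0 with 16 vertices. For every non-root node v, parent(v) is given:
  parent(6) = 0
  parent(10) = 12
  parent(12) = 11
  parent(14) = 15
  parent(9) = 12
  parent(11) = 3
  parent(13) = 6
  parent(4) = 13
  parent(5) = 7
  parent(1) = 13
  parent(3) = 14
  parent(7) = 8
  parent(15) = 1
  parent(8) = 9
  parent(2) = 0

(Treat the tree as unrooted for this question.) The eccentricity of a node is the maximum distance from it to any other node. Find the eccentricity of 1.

9

Distances from 1 peak at 9, attained at 5.
1 – 15 – 14 – 3 – 11 – 12 – 9 – 8 – 7 – 5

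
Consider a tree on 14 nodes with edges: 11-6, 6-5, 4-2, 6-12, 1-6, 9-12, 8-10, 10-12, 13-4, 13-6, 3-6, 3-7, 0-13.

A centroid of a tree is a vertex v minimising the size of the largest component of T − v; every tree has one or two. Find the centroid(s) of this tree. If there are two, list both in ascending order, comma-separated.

Delete 6: the remaining components have sizes 4, 4, 2, 1, 1, 1. Max 4 ≤ 7, so 6 is a centroid.
Every other node leaves some component of size > 7, so the centroid is unique.

6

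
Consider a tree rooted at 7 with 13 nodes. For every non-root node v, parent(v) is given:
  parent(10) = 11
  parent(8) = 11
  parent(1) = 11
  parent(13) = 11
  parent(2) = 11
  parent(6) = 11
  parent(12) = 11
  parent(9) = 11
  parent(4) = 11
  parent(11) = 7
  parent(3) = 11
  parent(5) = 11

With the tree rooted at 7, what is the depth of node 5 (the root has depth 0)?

Climbing from 5 to the root: 5 – 11 – 7. That's 2 steps.

2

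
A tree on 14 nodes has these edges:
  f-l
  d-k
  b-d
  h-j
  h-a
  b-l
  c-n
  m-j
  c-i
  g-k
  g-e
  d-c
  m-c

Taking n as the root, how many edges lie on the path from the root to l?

4

n – c – d – b – l — 4 edges.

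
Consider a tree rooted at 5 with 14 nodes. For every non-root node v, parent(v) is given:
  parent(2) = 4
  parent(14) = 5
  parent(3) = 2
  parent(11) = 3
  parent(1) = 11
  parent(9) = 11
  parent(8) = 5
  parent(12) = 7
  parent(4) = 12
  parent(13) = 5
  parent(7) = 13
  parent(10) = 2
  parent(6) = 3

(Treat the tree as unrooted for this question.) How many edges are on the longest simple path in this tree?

9

Starting from 14, a farthest node is 1 at distance 9.
One longest path: 14 – 5 – 13 – 7 – 12 – 4 – 2 – 3 – 11 – 1.
So the diameter is 9.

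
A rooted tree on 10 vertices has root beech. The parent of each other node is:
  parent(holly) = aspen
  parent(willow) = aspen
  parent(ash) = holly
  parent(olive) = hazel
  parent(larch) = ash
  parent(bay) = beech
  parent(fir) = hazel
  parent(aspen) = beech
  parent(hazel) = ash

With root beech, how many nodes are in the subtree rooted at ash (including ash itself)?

5

Descendants of ash (including itself): ash, larch, hazel, fir, olive. That's 5.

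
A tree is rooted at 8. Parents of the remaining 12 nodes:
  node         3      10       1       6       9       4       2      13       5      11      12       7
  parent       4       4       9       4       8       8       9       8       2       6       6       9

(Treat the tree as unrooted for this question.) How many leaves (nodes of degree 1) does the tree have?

8

Exactly 8 nodes have a single neighbour: 1, 3, 5, 7, 10, 11, 12, 13.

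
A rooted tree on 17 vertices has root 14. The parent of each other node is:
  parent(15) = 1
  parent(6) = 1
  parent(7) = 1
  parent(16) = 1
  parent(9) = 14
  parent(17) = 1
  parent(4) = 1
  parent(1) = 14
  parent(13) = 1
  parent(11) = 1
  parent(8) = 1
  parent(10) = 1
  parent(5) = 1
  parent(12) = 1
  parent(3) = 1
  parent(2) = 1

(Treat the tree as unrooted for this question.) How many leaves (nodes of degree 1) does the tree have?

Exactly 15 nodes have a single neighbour: 2, 3, 4, 5, 6, 7, 8, 9, 10, 11, 12, 13, 15, 16, 17.

15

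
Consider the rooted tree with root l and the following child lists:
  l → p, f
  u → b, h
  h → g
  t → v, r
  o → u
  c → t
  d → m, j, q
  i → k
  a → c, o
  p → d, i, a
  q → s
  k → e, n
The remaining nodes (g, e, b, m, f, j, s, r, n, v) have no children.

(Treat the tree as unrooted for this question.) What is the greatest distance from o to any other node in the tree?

5

A farthest node from o is n (e, s also at distance 5).
The path o – a – p – i – k – n has 5 edges.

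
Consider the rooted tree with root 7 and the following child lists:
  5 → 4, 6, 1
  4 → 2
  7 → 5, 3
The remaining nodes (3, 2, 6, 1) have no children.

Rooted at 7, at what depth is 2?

3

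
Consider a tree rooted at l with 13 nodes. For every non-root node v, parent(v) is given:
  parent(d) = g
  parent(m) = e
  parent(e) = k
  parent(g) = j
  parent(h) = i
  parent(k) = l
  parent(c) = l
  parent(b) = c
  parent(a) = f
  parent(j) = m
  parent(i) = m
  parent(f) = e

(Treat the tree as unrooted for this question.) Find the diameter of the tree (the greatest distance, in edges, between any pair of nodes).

BFS from b reaches d last, at distance 8; BFS from d confirms no node is farther.
Path: b-c-l-k-e-m-j-g-d.

8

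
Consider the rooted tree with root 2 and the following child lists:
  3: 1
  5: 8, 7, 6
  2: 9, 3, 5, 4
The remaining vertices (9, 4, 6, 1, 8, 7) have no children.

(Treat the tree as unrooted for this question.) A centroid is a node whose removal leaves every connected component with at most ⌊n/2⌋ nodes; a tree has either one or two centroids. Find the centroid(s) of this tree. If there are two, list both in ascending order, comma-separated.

Delete 2: the remaining components have sizes 4, 2, 1, 1. Max 4 ≤ 4, so 2 is a centroid.
No neighbour of 2 does as well, so 2 is the unique centroid.

2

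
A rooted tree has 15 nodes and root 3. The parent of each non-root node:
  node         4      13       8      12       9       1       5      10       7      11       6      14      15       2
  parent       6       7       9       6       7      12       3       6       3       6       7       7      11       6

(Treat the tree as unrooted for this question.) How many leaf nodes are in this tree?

Exactly 9 nodes have a single neighbour: 1, 2, 4, 5, 8, 10, 13, 14, 15.

9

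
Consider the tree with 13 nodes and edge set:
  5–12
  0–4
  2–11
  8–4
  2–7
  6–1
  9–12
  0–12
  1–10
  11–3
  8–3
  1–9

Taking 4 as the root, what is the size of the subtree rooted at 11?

3

11's subtree: {11, 2, 7}, size 3.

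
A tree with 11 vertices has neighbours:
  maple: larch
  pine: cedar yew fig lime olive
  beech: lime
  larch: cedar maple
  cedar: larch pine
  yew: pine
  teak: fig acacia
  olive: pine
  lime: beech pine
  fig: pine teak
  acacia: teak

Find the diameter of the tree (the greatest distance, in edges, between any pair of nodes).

Starting from acacia, a farthest node is maple at distance 6.
One longest path: acacia-teak-fig-pine-cedar-larch-maple.
So the diameter is 6.

6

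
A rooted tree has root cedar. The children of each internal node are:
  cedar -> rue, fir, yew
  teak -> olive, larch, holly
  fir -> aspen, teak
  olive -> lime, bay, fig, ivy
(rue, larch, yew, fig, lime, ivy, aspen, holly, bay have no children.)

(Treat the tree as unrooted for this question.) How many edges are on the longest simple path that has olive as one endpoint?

A farthest node from olive is yew (rue also at distance 4).
The path olive-teak-fir-cedar-yew has 4 edges.

4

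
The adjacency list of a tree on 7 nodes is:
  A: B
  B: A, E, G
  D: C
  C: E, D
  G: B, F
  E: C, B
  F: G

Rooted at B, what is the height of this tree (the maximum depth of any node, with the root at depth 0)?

3

The longest root-to-leaf path is B–E–C–D (3 edges).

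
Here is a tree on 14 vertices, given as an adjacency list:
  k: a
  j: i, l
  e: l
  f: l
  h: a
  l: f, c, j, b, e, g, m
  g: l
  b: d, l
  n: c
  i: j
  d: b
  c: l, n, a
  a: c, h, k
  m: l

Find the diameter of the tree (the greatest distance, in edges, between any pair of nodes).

5

A longest path is h-a-c-l-b-d, with 5 edges.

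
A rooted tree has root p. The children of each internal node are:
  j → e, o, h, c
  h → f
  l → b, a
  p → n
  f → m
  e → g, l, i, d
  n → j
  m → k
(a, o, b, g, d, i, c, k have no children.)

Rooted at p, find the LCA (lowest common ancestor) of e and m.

j

Ancestors of e (toward the root): e, j, n, p.
Ancestors of m: m, f, h, j, n, p.
The deepest node appearing in both lists is j.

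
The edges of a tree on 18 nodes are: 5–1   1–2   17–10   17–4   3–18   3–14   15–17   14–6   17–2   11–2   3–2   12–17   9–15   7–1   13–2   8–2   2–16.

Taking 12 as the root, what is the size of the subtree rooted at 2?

12

Descendants of 2 (including itself): 2, 3, 16, 8, 13, 1, 11, 18, 14, 5, 7, 6. That's 12.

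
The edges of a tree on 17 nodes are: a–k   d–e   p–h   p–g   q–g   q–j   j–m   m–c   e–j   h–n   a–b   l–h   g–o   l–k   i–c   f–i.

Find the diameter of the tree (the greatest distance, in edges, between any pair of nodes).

A longest path is f – i – c – m – j – q – g – p – h – l – k – a – b, with 12 edges.

12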